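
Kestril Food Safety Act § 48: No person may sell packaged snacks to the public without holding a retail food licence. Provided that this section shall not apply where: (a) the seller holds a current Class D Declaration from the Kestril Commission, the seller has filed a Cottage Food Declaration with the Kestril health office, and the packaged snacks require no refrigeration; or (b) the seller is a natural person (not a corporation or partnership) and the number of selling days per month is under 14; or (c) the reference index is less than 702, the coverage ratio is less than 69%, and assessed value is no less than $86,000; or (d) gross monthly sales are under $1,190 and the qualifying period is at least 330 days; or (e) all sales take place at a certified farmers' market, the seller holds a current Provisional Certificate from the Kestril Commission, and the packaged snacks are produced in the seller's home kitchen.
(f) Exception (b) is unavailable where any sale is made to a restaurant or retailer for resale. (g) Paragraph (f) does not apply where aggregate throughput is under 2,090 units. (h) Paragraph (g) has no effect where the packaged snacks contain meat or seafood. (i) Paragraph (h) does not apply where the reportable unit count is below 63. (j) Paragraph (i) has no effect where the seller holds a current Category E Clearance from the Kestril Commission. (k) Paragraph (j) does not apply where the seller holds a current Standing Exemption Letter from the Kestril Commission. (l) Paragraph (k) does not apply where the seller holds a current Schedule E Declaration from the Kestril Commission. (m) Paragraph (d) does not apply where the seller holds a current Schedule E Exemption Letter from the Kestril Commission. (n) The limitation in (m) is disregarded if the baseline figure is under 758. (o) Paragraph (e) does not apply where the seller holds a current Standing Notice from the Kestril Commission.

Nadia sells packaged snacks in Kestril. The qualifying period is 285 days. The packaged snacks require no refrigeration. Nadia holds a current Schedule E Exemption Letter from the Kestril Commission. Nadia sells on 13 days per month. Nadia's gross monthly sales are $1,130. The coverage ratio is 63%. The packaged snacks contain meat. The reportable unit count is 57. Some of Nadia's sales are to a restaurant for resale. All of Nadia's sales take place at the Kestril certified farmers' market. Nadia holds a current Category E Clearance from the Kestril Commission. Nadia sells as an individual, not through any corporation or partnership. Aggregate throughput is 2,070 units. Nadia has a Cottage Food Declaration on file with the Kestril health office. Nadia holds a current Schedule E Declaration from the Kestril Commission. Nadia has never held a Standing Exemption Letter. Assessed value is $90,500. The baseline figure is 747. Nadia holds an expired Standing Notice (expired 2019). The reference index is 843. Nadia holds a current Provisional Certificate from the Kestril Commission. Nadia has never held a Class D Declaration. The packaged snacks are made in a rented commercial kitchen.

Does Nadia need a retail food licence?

Exception (a) fails — no current Class D Declaration is held.
Exception (b)'s conditions are all satisfied: the seller is a natural person; the number of selling days per month is 13, under the 14 limit. But applying paragraphs (f)–(l): (f) operates against (b): some sales are to a restaurant for resale. (g) is engaged (aggregate throughput is 2,070 units, under the 2,090 units limit), but is overridden by (h): (h) is engaged — the packaged snacks contain meat. (i) operates (the reportable unit count is 57, below the 63 limit), but is displaced by (j): (j) operates — a current Category E Clearance is held. (k), which would lift (j), is not engaged — the Standing Exemption Letter is not current. Exception (b) does not apply.
Exception (c) does not apply: the reference index is 843, not less than 702.
Exception (d) fails — the qualifying period is 285 days, short of 330 days.
Exception (e) requires that the packaged snacks are produced in the seller's home kitchen; but the packaged snacks are made in a commercial kitchen, not a home kitchen, so (e) is unavailable.
No exception is made out. Nadia falls within the general rule.

Yes — Nadia must hold a retail food licence.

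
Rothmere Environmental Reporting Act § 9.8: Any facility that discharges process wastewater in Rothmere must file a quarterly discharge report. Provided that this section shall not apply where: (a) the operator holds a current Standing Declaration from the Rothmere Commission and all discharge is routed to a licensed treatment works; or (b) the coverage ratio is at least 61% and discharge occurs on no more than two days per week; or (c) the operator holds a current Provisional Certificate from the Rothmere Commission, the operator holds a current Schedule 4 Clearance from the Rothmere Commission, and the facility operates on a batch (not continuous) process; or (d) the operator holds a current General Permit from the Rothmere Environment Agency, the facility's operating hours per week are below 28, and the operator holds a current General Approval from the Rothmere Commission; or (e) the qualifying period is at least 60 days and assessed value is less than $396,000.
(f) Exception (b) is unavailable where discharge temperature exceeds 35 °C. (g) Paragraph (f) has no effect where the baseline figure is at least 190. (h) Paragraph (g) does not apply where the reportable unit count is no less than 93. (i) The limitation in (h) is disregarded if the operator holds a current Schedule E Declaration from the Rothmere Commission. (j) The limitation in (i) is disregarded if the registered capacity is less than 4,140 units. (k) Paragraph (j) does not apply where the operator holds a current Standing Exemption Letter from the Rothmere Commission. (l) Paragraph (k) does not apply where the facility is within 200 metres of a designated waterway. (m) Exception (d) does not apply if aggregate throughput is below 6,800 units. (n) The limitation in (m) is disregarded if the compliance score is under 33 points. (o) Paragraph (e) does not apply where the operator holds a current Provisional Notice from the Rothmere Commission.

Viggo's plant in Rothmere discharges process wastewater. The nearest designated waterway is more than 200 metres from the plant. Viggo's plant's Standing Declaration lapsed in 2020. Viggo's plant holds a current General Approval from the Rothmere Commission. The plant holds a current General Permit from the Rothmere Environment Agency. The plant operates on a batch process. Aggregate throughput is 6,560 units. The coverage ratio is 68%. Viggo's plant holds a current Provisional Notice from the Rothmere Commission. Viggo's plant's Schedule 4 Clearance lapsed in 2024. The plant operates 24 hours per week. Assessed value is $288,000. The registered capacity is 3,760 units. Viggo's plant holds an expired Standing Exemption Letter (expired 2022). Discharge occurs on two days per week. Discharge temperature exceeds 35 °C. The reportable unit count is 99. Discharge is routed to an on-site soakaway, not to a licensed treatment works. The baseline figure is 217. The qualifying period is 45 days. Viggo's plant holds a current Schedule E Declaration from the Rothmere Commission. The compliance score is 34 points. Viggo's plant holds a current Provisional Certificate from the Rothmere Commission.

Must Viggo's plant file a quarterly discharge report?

Exception (a) does not apply: the Standing Declaration is not current.
Exception (b)'s conditions are all satisfied: the coverage ratio is 68%, meeting the 61% threshold; discharge occurs on no more than two days per week. Turning to paragraphs (f)–(l): (f) operates against (b): discharge temperature exceeds 35 °C. (g) applies (the baseline figure is 217, meeting the 190 threshold), but is itself disapplied by (h): (h) operates against (g): the reportable unit count is 99, meeting the 93 threshold. (i) would limit (h) — a current Schedule E Declaration is held — but (j) sets (i) aside: (j) applies — the registered capacity is 3,760 units, less than the 4,140 units limit. (k) does not operate here (there is no Standing Exemption Letter in force), so (j) stands. (b) is therefore removed.
Exception (c) does not apply: the Schedule 4 Clearance is not current.
Exception (d)'s conditions are all satisfied: a current General Permit is held; the facility's operating hours per week are 24, below the 28 limit; a current General Approval is held. But applying paragraphs (m)–(n): (m) is triggered — aggregate throughput is 6,560 units, below the 6,800 units limit. (n), which would lift (m), is not engaged — the compliance score is 34 points, not under 33 points. Exception (d) does not apply.
Exception (e) fails — the qualifying period is 45 days, short of 60 days.
No exception is made out. Viggo's plant falls within the general rule.

Yes — Viggo's plant must file a quarterly discharge report.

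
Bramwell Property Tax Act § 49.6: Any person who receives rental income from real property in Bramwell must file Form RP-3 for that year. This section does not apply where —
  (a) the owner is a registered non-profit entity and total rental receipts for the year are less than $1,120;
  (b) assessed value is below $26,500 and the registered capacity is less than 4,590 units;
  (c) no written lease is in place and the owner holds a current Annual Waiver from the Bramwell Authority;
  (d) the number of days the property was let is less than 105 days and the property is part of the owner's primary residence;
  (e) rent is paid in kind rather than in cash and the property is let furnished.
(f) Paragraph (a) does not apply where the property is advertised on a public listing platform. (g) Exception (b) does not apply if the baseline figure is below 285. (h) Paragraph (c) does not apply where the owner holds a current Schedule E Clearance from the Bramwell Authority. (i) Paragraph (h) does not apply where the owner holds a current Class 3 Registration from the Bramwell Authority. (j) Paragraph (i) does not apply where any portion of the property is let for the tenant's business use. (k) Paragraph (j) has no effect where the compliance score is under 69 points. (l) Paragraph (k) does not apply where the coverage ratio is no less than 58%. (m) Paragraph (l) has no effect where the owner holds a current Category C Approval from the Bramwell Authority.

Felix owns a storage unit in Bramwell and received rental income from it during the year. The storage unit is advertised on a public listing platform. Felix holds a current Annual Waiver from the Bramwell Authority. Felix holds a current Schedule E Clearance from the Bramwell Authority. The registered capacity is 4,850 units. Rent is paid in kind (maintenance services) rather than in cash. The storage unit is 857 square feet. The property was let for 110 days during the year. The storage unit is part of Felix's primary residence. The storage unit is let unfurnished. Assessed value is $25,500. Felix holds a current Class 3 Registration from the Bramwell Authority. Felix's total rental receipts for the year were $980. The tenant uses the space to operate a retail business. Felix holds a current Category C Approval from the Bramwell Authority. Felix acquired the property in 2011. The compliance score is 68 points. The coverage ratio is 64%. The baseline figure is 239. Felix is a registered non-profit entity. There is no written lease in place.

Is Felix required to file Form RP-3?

All of (a)'s requirements are met (Felix is a registered non-profit; total rental receipts for the year are $980, less than the $1,120 limit). Turning to paragraph (f): (f) operates against (a): the property is publicly advertised. Exception (a) does not apply.
Exception (b) does not apply: the registered capacity is 4,850 units, not less than 4,590 units.
All of (c)'s requirements are met (there is no written lease; a current Annual Waiver is held). As to paragraphs (h)–(m): (h) operates (a current Schedule E Clearance is held), but is overridden by (i): (i) applies — a current Class 3 Registration is held. (j) applies (the space is let for business use), but yields to (k): (k) operates against (j): the compliance score is 68 points, under the 69 points limit. (l) is engaged (the coverage ratio is 64%, meeting the 58% threshold), but is set aside by (m): (m) operates against (l): a current Category C Approval is held. Exception (c) stands.
Exception (d) fails — the number of days the property was let is 110 days, not less than 105 days.
Exception (e) requires that the property is let furnished; but the property is let unfurnished, so (e) is unavailable.

No — exception (c) applies; Felix is not required to file Form RP-3.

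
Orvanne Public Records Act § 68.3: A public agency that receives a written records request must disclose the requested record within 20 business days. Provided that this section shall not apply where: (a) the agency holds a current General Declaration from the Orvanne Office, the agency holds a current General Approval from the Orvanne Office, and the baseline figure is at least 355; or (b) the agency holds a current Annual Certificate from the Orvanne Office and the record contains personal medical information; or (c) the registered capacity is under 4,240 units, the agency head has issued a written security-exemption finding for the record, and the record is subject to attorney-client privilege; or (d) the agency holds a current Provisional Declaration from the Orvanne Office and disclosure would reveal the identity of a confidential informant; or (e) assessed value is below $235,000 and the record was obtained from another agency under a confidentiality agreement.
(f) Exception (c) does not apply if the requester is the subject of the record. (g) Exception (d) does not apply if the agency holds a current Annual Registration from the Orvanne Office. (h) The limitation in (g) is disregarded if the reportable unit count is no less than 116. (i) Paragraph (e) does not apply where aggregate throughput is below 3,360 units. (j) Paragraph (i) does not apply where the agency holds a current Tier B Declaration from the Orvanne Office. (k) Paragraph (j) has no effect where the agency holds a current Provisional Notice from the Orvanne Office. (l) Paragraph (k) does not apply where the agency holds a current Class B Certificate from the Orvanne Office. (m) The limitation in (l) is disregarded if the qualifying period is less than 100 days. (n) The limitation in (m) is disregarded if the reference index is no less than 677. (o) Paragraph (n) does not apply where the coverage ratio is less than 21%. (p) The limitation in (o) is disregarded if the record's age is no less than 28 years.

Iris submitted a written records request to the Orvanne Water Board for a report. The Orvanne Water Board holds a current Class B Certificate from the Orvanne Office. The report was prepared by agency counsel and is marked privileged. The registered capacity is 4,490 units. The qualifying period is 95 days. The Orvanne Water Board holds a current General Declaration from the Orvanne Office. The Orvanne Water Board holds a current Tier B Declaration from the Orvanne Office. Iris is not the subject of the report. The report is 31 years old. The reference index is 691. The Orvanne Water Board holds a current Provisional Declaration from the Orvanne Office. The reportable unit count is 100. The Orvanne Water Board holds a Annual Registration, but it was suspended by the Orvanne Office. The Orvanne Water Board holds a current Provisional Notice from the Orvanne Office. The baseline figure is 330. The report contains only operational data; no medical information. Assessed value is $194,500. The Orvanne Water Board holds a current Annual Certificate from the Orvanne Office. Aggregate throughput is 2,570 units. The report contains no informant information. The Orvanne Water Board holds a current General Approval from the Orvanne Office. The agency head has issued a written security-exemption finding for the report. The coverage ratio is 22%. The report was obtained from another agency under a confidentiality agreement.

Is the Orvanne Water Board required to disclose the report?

No — exception (e) applies; the Orvanne Water Board is not required to disclose the report.

Exception (a) fails — the baseline figure is 330, short of 355.
Exception (b) requires that the record contains personal medical information; but the report contains only operational data, so (b) is unavailable.
Exception (c) does not apply: the registered capacity is 4,490 units, not under 4,240 units.
Exception (d) does not apply: the report contains no informant information.
Exception (e)'s conditions are all satisfied: assessed value is $194,500, below the $235,000 limit; the report was obtained under a confidentiality agreement. Considering the limiting provisions: (i) would limit (e) — aggregate throughput is 2,570 units, below the 3,360 units limit — but (j) sets (i) aside: (j) operates — a current Tier B Declaration is held. (k) would limit (j) — a current Provisional Notice is held — but (l) sets (k) aside: (l) is triggered — a current Class B Certificate is held. (m) is triggered (the qualifying period is 95 days, less than the 100 days limit), but is overridden by (n): (n) operates against (m): the reference index is 691, meeting the 677 threshold. (o), which would lift (n), is not triggered — the coverage ratio is 22%, not less than 21%. Exception (e) stands.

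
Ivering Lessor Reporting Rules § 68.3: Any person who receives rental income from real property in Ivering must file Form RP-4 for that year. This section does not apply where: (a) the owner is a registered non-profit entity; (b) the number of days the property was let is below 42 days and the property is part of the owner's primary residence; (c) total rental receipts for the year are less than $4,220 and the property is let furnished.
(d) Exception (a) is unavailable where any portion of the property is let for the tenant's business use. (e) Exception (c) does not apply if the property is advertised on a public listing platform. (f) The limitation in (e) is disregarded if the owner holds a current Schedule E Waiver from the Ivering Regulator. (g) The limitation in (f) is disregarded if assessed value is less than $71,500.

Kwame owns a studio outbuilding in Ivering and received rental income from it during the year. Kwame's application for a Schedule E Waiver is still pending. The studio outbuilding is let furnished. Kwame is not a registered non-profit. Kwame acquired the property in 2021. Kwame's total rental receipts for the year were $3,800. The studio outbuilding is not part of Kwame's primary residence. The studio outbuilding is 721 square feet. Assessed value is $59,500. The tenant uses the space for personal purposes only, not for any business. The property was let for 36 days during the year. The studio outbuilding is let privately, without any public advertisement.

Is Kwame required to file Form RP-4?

No — exception (c) applies; Kwame is not required to file Form RP-4.

Exception (a) does not apply: Kwame is not a registered non-profit.
Exception (b) fails — the studio outbuilding is not part of the primary residence.
Exception (c) is satisfied on its face — total rental receipts for the year are $3,800, less than the $4,220 limit; the property is let furnished. Under paragraphs (e)–(g): (e), which would limit (c), is not triggered: the property is let privately without advertisement. Exception (c) stands.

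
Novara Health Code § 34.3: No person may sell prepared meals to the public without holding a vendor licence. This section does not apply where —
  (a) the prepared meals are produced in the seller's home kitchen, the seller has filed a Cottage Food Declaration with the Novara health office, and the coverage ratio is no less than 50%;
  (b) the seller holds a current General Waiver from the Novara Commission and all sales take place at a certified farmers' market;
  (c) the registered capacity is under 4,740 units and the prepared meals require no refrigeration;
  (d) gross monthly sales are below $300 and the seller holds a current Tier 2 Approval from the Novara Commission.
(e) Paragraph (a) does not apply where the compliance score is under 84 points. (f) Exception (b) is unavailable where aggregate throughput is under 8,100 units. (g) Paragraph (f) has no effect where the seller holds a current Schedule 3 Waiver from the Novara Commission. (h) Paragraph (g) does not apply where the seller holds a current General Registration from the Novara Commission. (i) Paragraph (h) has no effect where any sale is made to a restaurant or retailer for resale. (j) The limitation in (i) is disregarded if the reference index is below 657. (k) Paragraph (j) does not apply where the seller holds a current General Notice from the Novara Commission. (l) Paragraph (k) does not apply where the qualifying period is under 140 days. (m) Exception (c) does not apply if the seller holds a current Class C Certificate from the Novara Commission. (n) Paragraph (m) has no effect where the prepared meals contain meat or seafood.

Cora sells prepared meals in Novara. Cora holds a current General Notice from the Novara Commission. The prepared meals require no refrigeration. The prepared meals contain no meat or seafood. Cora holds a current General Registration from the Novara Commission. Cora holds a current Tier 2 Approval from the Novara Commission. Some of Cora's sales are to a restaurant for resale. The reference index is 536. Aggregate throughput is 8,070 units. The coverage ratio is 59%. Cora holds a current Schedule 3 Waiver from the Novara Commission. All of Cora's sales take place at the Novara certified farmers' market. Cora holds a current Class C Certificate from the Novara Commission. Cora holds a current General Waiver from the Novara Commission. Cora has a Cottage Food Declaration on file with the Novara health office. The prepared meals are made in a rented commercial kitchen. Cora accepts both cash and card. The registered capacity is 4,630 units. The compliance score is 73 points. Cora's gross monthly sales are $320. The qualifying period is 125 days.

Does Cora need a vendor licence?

Yes — Cora must hold a vendor licence.

Exception (a) requires that the prepared meals are produced in the seller's home kitchen; but the prepared meals are made in a commercial kitchen, not a home kitchen, so (a) is unavailable.
All of (b)'s requirements are met (a current General Waiver is held; all sales are at a certified farmers' market). However, paragraphs (f)–(l) must be considered: (f) operates — aggregate throughput is 8,070 units, under the 8,100 units limit. (g) applies (a current Schedule 3 Waiver is held), but is itself disapplied by (h): (h) operates against (g): a current General Registration is held. (i) would limit (h) — some sales are to a restaurant for resale — but (j) sets (i) aside: (j) operates — the reference index is 536, below the 657 limit. (k) is engaged (a current General Notice is held), but is displaced by (l): (l) applies — the qualifying period is 125 days, under the 140 days limit. (b) is therefore removed.
Exception (c) is satisfied on its face — the registered capacity is 4,630 units, under the 4,740 units limit; the prepared meals are shelf-stable. But: (m) operates against (c): a current Class C Certificate is held. (n), which would lift (m), is not triggered — the prepared meals contain no meat or seafood. (c) is therefore removed.
Exception (d) fails — gross monthly sales are $320, not below $300.
No exception displaces § 34.3.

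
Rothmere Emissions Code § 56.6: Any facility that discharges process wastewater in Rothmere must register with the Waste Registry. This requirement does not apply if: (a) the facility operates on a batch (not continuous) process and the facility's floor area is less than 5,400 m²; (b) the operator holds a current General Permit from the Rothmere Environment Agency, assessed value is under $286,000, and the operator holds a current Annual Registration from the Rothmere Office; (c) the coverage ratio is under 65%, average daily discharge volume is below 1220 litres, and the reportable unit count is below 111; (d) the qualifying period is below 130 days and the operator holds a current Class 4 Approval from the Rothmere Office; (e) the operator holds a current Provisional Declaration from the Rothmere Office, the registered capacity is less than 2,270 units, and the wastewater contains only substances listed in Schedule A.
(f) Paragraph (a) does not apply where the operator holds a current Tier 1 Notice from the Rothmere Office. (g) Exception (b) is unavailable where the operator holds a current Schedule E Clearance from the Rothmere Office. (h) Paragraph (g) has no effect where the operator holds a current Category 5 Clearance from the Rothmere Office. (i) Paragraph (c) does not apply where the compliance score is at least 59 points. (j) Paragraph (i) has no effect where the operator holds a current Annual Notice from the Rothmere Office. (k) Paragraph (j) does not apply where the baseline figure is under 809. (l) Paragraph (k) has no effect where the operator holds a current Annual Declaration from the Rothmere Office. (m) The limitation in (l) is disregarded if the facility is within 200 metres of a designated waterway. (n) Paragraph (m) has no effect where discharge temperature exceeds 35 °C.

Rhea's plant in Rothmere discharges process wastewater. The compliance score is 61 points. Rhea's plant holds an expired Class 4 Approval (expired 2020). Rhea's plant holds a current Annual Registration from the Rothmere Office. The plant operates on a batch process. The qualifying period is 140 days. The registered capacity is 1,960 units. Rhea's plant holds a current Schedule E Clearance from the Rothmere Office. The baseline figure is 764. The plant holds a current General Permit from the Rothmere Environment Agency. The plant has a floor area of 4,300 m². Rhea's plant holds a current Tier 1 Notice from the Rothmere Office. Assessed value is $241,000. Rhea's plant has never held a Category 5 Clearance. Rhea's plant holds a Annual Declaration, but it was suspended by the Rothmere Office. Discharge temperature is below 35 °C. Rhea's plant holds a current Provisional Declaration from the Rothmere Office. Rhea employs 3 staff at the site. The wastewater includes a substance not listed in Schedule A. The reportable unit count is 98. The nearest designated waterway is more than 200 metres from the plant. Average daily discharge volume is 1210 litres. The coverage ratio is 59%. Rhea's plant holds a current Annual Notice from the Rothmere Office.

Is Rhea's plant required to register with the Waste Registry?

Exception (a)'s conditions are all satisfied: the facility operates on a batch process; the facility's floor area is 4,300 m², less than the 5,400 m² limit. Turning to paragraph (f): (f) is engaged — a current Tier 1 Notice is held. So (a) is unavailable.
Exception (b): a current General Permit is held; assessed value is $241,000, under the $286,000 limit; a current Annual Registration is held — every condition holds. But applying paragraphs (g)–(h): (g) operates against (b): a current Schedule E Clearance is held. (h) is not triggered (no current Category 5 Clearance is held), so (g) stands. Exception (b) does not apply.
All of (c)'s requirements are met (the coverage ratio is 59%, under the 65% limit; average daily discharge volume is 1210 litres, below the 1220 litres limit; the reportable unit count is 98, below the 111 limit). However, paragraphs (i)–(n) must be considered: (i) applies — the compliance score is 61 points, meeting the 59 points threshold. (j) is engaged (a current Annual Notice is held), but yields to (k): (k) operates against (j): the baseline figure is 764, under the 809 limit. (l) is not engaged (the Annual Declaration is not current), so (k) stands. (c) is therefore removed.
Exception (d) requires that the qualifying period is below 130 days; but the qualifying period is 140 days, not below 130 days, so (d) is unavailable.
Exception (e) fails — the wastewater includes a non-Schedule-A substance.
None of the exceptions is available; § 56.6 applies in full.

Yes — Rhea's plant must register with the Waste Registry.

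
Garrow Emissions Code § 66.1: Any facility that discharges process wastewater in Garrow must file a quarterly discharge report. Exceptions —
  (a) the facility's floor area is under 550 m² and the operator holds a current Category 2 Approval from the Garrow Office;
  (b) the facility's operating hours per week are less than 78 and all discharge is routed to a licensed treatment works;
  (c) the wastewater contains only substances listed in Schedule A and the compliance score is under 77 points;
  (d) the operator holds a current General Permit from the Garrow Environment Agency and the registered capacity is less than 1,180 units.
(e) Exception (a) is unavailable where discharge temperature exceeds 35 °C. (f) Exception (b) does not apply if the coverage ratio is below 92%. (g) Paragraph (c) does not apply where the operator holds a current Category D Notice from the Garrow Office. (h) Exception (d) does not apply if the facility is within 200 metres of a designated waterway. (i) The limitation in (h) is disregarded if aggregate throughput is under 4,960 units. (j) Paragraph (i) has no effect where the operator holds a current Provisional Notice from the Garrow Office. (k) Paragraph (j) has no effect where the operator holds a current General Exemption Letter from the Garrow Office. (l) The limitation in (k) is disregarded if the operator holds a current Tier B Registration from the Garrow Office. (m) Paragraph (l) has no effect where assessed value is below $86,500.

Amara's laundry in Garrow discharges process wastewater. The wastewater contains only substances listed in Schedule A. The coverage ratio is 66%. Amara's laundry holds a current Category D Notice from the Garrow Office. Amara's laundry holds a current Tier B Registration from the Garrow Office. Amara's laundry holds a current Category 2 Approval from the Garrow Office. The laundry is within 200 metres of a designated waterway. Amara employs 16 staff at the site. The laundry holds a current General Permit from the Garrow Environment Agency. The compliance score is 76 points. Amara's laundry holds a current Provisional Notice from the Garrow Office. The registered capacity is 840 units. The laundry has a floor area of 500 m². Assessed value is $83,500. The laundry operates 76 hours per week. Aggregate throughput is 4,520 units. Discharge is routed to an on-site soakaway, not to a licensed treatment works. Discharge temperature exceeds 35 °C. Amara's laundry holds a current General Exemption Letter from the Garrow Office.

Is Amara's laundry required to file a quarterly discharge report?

No — exception (d) applies; Amara's laundry is not required to file a quarterly discharge report.

Exception (a): the facility's floor area is 500 m², under the 550 m² limit; a current Category 2 Approval is held — every condition holds. But applying paragraph (e): (e) is triggered — discharge temperature exceeds 35 °C. So (a) is unavailable.
Exception (b) requires that all discharge is routed to a licensed treatment works; but discharge is not routed to a licensed treatment works, so (b) is unavailable.
Exception (c) is satisfied on its face — the wastewater is Schedule-A-only; the compliance score is 76 points, under the 77 points limit. Turning to paragraph (g): (g) operates against (c): a current Category D Notice is held. (c) is therefore removed.
All of (d)'s requirements are met (a current General Permit is held; the registered capacity is 840 units, less than the 1,180 units limit). Considering the limiting provisions: (h) is triggered (the laundry is within 200 m of a designated waterway), but is set aside by (i): (i) operates — aggregate throughput is 4,520 units, under the 4,960 units limit. (j) would limit (i) — a current Provisional Notice is held — but (k) sets (j) aside: (k) operates against (j): a current General Exemption Letter is held. (l) would limit (k) — a current Tier B Registration is held — but (m) sets (l) aside: (m) operates — assessed value is $83,500, below the $86,500 limit. So (d) applies.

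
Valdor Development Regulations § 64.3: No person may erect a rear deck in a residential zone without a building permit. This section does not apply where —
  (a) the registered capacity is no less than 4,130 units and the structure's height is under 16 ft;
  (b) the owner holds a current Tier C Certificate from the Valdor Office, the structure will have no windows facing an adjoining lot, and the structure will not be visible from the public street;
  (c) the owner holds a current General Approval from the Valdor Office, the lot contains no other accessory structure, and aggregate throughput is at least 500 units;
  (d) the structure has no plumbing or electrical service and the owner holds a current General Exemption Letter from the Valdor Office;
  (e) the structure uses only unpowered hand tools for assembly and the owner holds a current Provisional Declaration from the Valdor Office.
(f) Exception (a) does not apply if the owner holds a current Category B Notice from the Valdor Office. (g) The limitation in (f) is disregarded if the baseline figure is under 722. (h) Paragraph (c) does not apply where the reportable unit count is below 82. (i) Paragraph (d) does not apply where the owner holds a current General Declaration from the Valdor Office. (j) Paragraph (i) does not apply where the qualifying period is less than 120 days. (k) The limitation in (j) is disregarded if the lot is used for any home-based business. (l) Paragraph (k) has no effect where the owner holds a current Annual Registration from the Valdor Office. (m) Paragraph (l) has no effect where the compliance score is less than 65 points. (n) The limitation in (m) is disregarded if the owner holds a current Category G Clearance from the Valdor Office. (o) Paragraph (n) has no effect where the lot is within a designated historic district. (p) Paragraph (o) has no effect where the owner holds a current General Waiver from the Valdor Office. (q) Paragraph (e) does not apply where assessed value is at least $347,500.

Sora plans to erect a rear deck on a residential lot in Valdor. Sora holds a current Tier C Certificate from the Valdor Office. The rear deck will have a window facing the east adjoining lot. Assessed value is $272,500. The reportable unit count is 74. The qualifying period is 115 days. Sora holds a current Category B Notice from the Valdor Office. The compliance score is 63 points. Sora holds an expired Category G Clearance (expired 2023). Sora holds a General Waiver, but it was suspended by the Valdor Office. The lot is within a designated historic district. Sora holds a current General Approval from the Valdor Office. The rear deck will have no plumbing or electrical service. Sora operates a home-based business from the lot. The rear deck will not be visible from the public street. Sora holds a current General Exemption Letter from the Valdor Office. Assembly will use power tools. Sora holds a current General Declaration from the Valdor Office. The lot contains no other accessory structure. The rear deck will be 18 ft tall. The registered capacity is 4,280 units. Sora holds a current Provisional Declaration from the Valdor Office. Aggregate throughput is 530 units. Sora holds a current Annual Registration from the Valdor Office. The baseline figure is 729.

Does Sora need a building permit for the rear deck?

Exception (a) requires that the structure's height is under 16 ft; but the structure's height is 18 ft, not under 16 ft, so (a) is unavailable.
Exception (b) fails — a window faces an adjoining lot.
All of (c)'s requirements are met (a current General Approval is held; the lot has no other accessory structure; aggregate throughput is 530 units, meeting the 500 units threshold). Turning to paragraph (h): (h) operates against (c): the reportable unit count is 74, below the 82 limit. (c) is therefore removed.
Exception (d): there is no plumbing or electrical service; a current General Exemption Letter is held — every condition holds. However, paragraphs (i)–(p) must be considered: (i) operates against (d): a current General Declaration is held. (j) would limit (i) — the qualifying period is 115 days, less than the 120 days limit — but (k) sets (j) aside: (k) operates against (j): a home-based business operates on the lot. (l) applies (a current Annual Registration is held), but is set aside by (m): (m) is engaged — the compliance score is 63 points, less than the 65 points limit. (n), which would lift (m), is not engaged — the Category G Clearance is not current. Exception (d) does not apply.
Exception (e) requires that the structure uses only unpowered hand tools for assembly; but assembly uses power tools, so (e) is unavailable.
No exception applies. The general rule governs.

Yes — Sora must obtain a building permit.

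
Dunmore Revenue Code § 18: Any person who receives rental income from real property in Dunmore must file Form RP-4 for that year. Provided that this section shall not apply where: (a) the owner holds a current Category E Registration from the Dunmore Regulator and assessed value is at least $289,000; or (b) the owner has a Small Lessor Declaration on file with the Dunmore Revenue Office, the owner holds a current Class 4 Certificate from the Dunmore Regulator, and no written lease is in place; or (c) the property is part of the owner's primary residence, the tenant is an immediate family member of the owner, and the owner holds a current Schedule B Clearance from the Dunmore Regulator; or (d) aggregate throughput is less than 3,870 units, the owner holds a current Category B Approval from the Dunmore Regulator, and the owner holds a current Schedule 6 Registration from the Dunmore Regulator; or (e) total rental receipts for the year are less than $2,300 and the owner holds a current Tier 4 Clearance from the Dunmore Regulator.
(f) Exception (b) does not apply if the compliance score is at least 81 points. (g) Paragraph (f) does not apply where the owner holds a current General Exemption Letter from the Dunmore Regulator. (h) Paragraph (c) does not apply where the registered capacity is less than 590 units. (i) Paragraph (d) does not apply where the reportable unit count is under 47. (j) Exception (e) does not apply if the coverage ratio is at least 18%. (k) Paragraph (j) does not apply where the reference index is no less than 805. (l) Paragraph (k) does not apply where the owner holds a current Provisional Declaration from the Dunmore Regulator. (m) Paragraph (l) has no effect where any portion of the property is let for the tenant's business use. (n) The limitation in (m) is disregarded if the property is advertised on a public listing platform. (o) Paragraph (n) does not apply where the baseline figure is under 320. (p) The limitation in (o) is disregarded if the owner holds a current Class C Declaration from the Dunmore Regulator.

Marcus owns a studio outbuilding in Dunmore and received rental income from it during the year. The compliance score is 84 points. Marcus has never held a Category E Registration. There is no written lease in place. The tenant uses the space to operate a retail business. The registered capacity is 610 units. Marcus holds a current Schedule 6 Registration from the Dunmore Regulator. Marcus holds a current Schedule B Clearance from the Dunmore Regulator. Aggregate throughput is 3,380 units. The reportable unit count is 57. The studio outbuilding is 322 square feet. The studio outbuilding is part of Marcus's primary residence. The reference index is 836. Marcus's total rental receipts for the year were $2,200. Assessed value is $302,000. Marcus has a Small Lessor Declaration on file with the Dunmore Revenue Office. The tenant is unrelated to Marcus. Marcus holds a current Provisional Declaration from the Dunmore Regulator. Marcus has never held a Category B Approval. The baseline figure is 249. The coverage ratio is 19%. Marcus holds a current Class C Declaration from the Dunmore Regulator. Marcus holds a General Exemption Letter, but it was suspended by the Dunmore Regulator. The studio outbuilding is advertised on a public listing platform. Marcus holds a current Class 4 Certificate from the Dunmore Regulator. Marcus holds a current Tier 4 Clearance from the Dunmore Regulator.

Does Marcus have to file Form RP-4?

Exception (a) fails — the Category E Registration is not current.
Exception (b): a Small Lessor Declaration is on file; a current Class 4 Certificate is held; there is no written lease — every condition holds. But: (f) is engaged — the compliance score is 84 points, meeting the 81 points threshold. (g), which would lift (f), is not engaged — the General Exemption Letter is not current. Exception (b) does not apply.
Exception (c) requires that the tenant is an immediate family member of the owner; but the tenant is unrelated to the owner, so (c) is unavailable.
Exception (d) does not apply: the Category B Approval is not current.
All of (e)'s requirements are met (total rental receipts for the year are $2,200, less than the $2,300 limit; a current Tier 4 Clearance is held). Turning to paragraphs (j)–(p): (j) is triggered — the coverage ratio is 19%, meeting the 18% threshold. (k) would limit (j) — the reference index is 836, meeting the 805 threshold — but (l) sets (k) aside: (l) operates — a current Provisional Declaration is held. (m) is triggered (the space is let for business use), but is displaced by (n): (n) applies — the property is publicly advertised. (o) is triggered (the baseline figure is 249, under the 320 limit), but is overridden by (p): (p) operates against (o): a current Class C Declaration is held. Exception (e) does not apply.
No exception is made out. Marcus falls within the general rule.

Yes — Marcus must file Form RP-4.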